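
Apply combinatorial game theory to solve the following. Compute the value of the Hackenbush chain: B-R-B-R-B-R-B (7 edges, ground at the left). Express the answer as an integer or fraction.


Edges (from ground): B-R-B-R-B-R-B
By Berlekamp's sign-expansion rule, a Blue-Red Hackenbush stalk has the value of the surreal number whose sign sequence is the edge sequence with B -> + and R -> -.
Sign sequence: +-+-+-+
Trace the sign expansion in the surreal number tree, starting from 0:
Edge 1: B (sign +) -> bounds (0, +inf), value = 1
Edge 2: R (sign -) -> bounds (0, 1), value = 1/2
Edge 3: B (sign +) -> bounds (1/2, 1), value = 3/4
Edge 4: R (sign -) -> bounds (1/2, 3/4), value = 5/8
Edge 5: B (sign +) -> bounds (5/8, 3/4), value = 11/16
Edge 6: R (sign -) -> bounds (5/8, 11/16), value = 21/32
Edge 7: B (sign +) -> bounds (21/32, 11/16), value = 43/64
Game value = 43/64

43/64


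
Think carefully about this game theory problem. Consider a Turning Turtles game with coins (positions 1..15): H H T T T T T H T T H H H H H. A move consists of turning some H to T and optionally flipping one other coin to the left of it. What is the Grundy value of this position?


Coins: H H T T T T T H T T H H H H H
Key fact: a single head at position k behaves exactly like a Nim heap of size k (turning it to T and optionally flipping a coin at j < k corresponds to moving the heap from k to j, or to 0), and heads combine as a disjunctive sum (two heads at the same place would cancel, matching j XOR j = 0). So the Nim-value is the XOR of the 1-indexed positions of the heads.
Face-up positions (1-indexed): [1, 2, 8, 11, 12, 13, 14, 15]
XOR 0 with 1: 0 XOR 1 = 1
XOR 1 with 2: 1 XOR 2 = 3
XOR 3 with 8: 3 XOR 8 = 11
XOR 11 with 11: 11 XOR 11 = 0
XOR 0 with 12: 0 XOR 12 = 12
XOR 12 with 13: 12 XOR 13 = 1
XOR 1 with 14: 1 XOR 14 = 15
XOR 15 with 15: 15 XOR 15 = 0
Nim-value = 0

0


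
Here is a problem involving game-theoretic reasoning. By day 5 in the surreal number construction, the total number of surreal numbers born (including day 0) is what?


Day 0: {|} = 0 is born. Count = 1.
Day n: the number of surreal numbers born by day n is 2^(n+1) - 1.
By day 0: 2^1 - 1 = 1
By day 1: 2^2 - 1 = 3
By day 2: 2^3 - 1 = 7
By day 3: 2^4 - 1 = 15
By day 4: 2^5 - 1 = 31
By day 5: 2^6 - 1 = 63
By day 5: 63 surreal numbers.

63


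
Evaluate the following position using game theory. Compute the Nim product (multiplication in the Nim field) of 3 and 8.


Nim multiplication is bilinear over XOR: (u XOR v) * w = (u*w) XOR (v*w).
So we split each operand into its bit components and XOR the pairwise Nim products.
3 = 1 + 2 (as XOR of powers of 2).
8 = 8 (as XOR of powers of 2).
Using the standard Nim-product table on single bits:
  2*2 = 3,   2*4 = 8,   2*8 = 12,
  4*4 = 6,   4*8 = 11,  8*8 = 13,
and  1*x = x (identity), k*l = l*k (commutative).
Pairwise Nim products:
  1 * 8 = 8
  2 * 8 = 12
XOR them: 8 XOR 12 = 4.
Result: 3 * 8 = 4 (in Nim).

4


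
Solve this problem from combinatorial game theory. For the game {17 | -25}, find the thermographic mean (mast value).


Game = {17 | -25}, a switch {a | b} with numbers a > b.
Its thermograph has left wall a - t and right wall b + t, which meet at t = (a - b)/2, where both equal (a + b)/2. So the mast (mean value) is at (a + b)/2.
Mean = (17 + (-25))/2 = -8/2 = -4

-4


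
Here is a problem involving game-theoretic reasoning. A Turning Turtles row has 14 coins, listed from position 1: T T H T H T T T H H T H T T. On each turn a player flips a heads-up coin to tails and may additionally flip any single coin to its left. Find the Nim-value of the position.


Coins: T T H T H T T T H H T H T T
Key fact: a single head at position k behaves exactly like a Nim heap of size k (turning it to T and optionally flipping a coin at j < k corresponds to moving the heap from k to j, or to 0), and heads combine as a disjunctive sum (two heads at the same place would cancel, matching j XOR j = 0). So the Nim-value is the XOR of the 1-indexed positions of the heads.
Face-up positions (1-indexed): [3, 5, 9, 10, 12]
XOR 0 with 3: 0 XOR 3 = 3
XOR 3 with 5: 3 XOR 5 = 6
XOR 6 with 9: 6 XOR 9 = 15
XOR 15 with 10: 15 XOR 10 = 5
XOR 5 with 12: 5 XOR 12 = 9
Nim-value = 9

9


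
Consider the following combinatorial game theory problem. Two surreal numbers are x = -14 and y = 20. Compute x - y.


x = -14, y = 20
x - y = -14 - 20 = -34

-34


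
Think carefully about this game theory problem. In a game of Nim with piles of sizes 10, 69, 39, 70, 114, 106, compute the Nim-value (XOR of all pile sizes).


We need the XOR (exclusive or) of all pile sizes.
After XOR-ing pile 1 (size 10): 0 XOR 10 = 10
After XOR-ing pile 2 (size 69): 10 XOR 69 = 79
After XOR-ing pile 3 (size 39): 79 XOR 39 = 104
After XOR-ing pile 4 (size 70): 104 XOR 70 = 46
After XOR-ing pile 5 (size 114): 46 XOR 114 = 92
After XOR-ing pile 6 (size 106): 92 XOR 106 = 54
The Nim-value of this position is 54.

54


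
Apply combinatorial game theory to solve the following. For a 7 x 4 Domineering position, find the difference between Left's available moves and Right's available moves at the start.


Board is 7 x 4 (rows x cols).
Left (vertical) placements: (rows-1) * cols = 6 * 4 = 24
Right (horizontal) placements: rows * (cols-1) = 7 * 3 = 21
Advantage = Left - Right = 24 - 21 = 3

3


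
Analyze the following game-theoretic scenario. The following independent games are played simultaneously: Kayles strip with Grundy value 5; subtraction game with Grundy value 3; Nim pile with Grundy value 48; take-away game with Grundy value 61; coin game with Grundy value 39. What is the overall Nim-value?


By the Sprague-Grundy theorem, the Grundy value of a sum of games is the XOR of individual Grundy values.
Kayles strip: Grundy value = 5. Running XOR: 0 XOR 5 = 5
subtraction game: Grundy value = 3. Running XOR: 5 XOR 3 = 6
Nim pile: Grundy value = 48. Running XOR: 6 XOR 48 = 54
take-away game: Grundy value = 61. Running XOR: 54 XOR 61 = 11
coin game: Grundy value = 39. Running XOR: 11 XOR 39 = 44
The combined Grundy value is 44.

44


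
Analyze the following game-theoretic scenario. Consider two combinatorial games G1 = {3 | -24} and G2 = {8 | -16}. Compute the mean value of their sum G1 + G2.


G1 = {3 | -24}, G2 = {8 | -16}
Each is a switch {a | b} with numbers a > b; its mean value is (a + b)/2, and mean value is additive over game sums: m(G1 + G2) = m(G1) + m(G2).
Mean of G1 = (3 + (-24))/2 = -21/2 = -21/2
Mean of G2 = (8 + (-16))/2 = -8/2 = -4
Mean of G1 + G2 = -21/2 + -4 = -29/2

-29/2


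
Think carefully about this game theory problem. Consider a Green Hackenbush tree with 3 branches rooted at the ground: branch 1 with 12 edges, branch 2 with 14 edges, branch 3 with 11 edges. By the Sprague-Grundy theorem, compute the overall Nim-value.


The tree has 3 branches from the ground vertex.
In Green Hackenbush, the Nim-value of a simple path of length k is k.
Branch 1: length 12, Nim-value = 12
Branch 2: length 14, Nim-value = 14
Branch 3: length 11, Nim-value = 11
Total Nim-value = XOR of all branch values:
0 XOR 12 = 12
12 XOR 14 = 2
2 XOR 11 = 9
Nim-value of the tree = 9

9


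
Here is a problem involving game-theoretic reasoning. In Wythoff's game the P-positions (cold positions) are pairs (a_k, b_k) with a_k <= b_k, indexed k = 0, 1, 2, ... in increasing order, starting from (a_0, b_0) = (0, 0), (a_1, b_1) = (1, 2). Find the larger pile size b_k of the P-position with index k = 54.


By Wythoff's theorem, a_k = floor(k * phi) and b_k = floor(k * phi^2) = a_k + k, where phi = (1 + sqrt(5))/2 is the golden ratio.
phi = (1 + sqrt(5))/2 = 1.618034
phi^2 = phi + 1 = 2.618034
k = 54
k * phi^2 = 54 * 2.618034 = 141.373835
b_54 = floor(k * phi^2) = 141 (check: a_54 + k = 87 + 54 = 141)

141


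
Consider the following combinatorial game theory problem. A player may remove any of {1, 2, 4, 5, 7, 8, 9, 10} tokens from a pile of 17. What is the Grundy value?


The subtraction set is S = {1, 2, 4, 5, 7, 8, 9, 10}.
G(k) = mex{ G(k - s) : s in S, s <= k }. We compute iteratively: G(0) = 0.
G(1) = mex({0}) = 1
G(2) = mex({0, 1}) = 2
G(3) = mex({1, 2}) = 0
G(4) = mex({0, 2}) = 1
G(5) = mex({0, 1}) = 2
G(6) = mex({1, 2}) = 0
G(7) = mex({0, 2}) = 1
G(8) = mex({0, 1}) = 2
G(9) = mex({0, 1, 2}) = 3
G(10) = mex({0, 1, 2, 3}) = 4
G(11) = mex({0, 1, 2, 3, 4}) = 5
G(12) = mex({0, 1, 2, 4, 5}) = 3
G(13) = mex({0, 1, 2, 3, 5}) = 4
G(14) = mex({0, 1, 2, 3, 4}) = 5
G(15) = mex({0, 1, 2, 4, 5}) = 3
G(16) = mex({0, 1, 2, 3, 5}) = 4
G(17) = mex({1, 2, 3, 4}) = 0
Therefore G(17) = 0.

0


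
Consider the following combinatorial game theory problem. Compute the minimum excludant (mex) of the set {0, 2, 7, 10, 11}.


Set = {0, 2, 7, 10, 11}
0 is in the set.
1 is NOT in the set. This is the mex.
mex = 1

1


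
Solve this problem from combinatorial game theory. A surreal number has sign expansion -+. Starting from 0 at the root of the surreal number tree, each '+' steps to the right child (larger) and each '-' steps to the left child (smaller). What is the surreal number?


Sign expansion: -+
Rule: track bounds (lo, hi), initially (-inf, +inf). On '+', the current value becomes lo and we move to the simplest number in (value, hi): value + 1 if hi = +inf, otherwise the midpoint (value + hi)/2. On '-', the current value becomes hi and we move to value - 1 if lo = -inf, otherwise the midpoint (lo + value)/2.
Start at 0.
Step 1: sign = -, move left. Bounds: (-inf, 0). Value = -1
Step 2: sign = +, move right. Bounds: (-1, 0). Value = -1/2
The surreal number with sign expansion -+ is -1/2.

-1/2


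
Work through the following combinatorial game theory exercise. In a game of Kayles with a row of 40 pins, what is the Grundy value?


Kayles: a move removes 1 or 2 adjacent pins from a contiguous row.
Removing pins from a row of k leaves two independent rows (a, b) with a + b = k - 1 (one pin) or a + b = k - 2 (two pins); an end removal gives a = 0.
By Sprague-Grundy, G(k) = mex{ G(a) XOR G(b) } over all these splits. G(0) = 0.
G(1): splits (0,0):0^0=0 -> mex({0}) = 1
G(2): splits (0,1):0^1=1 (0,0):0^0=0 -> mex({0, 1}) = 2
G(3): splits (0,2):0^2=2 (1,1):1^1=0 (0,1):0^1=1 -> mex({0, 1, 2}) = 3
G(4): splits (0,3):0^3=3 (1,2):1^2=3 (0,2):0^2=2 (1,1):1^1=0 -> mex({0, 2, 3}) = 1
G(5): splits (0,4):0^1=1 (1,3):1^3=2 (2,2):2^2=0 (0,3):0^3=3 (1,2):1^2=3 -> mex({0, 1, 2, 3}) = 4
G(6) = mex({0, 1, 2, 4}) = 3
G(7) = mex({0, 1, 3, 4, 5}) = 2
G(8) = mex({0, 2, 3, 5, 6}) = 1
G(9) = mex({0, 1, 2, 3, 6, 7}) = 4
G(10) = mex({0, 1, 3, 4, 5, 7}) = 2
G(11) = mex({0, 1, 2, 3, 4, 5}) = 6
G(12) = mex({0, 1, 2, 3, 5, 6, 7}) = 4
G(13) = mex({0, 2, 3, 4, 6, 7}) = 1
G(14) = mex({0, 1, 4, 5, 6, 7}) = 2
G(15) = mex({0, 1, 2, 3, 4, 5, 6}) = 7
G(16) = mex({0, 2, 3, 5, 6, 7}) = 1
G(17) = mex({0, 1, 2, 3, 5, 6, 7}) = 4
G(18) = mex({0, 1, 2, 4, 5, 6}) = 3
G(19) = mex({0, 1, 3, 4, 5, 7}) = 2
G(20) = mex({0, 2, 3, 4, 5, 6, 7}) = 1
G(21) = mex({0, 1, 2, 3, 5, 6, 7}) = 4
G(22) = mex({0, 1, 2, 3, 4, 5, 7}) = 6
G(23) = mex({0, 1, 2, 3, 4, 5, 6}) = 7
G(24) = mex({0, 1, 2, 3, 5, 6, 7}) = 4
G(25) = mex({0, 2, 3, 4, 6, 7}) = 1
G(26) = mex({0, 1, 3, 4, 5, 6, 7}) = 2
G(27) = mex({0, 1, 2, 3, 4, 5, 6, 7}) = 8
G(28) = mex({0, 1, 2, 3, 4, 6, 7, 8}) = 5
G(29) = mex({0, 1, 2, 3, 5, 6, 7, 8, 9}) = 4
G(30) = mex({0, 1, 2, 3, 4, 5, 6, 9, 10}) = 7
G(31) = mex({0, 1, 3, 4, 5, 7, 10, 11}) = 2
G(32) = mex({0, 2, 3, 4, 5, 6, 7, 9, 11}) = 1
G(33) = mex({0, 1, 2, 3, 4, 5, 6, 7, 9, 12}) = 8
G(34) = mex({0, 1, 2, 3, 4, 5, 7, 8, 11, 12}) = 6
G(35) = mex({0, 1, 2, 3, 4, 5, 6, 8, 9, 10, 11}) = 7
G(36) = mex({0, 1, 2, 3, 5, 6, 7, 9, 10}) = 4
G(37) = mex({0, 2, 3, 4, 6, 7, 9, 10, 11, 12}) = 1
G(38) = mex({0, 1, 3, 4, 5, 6, 7, 9, 10, 11, 12}) = 2
G(39) = mex({0, 1, 2, 4, 5, 6, 7, 9, 10, 12, 14}) = 3
G(40) = mex({0, 2, 3, 4, 6, 7, 11, 12, 14}) = 1
Therefore G(40) = 1.

1


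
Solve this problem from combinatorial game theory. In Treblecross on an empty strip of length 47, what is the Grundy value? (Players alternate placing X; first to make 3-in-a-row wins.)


Treblecross: place X on empty cells; 3-in-a-row wins.
Playing within two cells of an existing X lets the opponent win at once, so sensible play treats the cells i-2..i+2 around each X as dead. The player left with no safe cell loses, so this is a normal-play take-away game on strips of safe cells.
Placing X at cell i (0-indexed) of a strip of k safe cells leaves independent strips of sizes max(0, i-2) and max(0, k-i-3). Hence G(k) = mex{ G(max(0,i-2)) XOR G(max(0,k-i-3)) : 0 <= i < k }, with G(0) = 0.
G(1): splits (0,0):0^0=0 -> mex({0}) = 1
G(2): splits (0,0):0^0=0 -> mex({0}) = 1
G(3): splits (0,0):0^0=0 -> mex({0}) = 1
G(4): splits (0,1):0^1=1 (0,0):0^0=0 -> mex({0, 1}) = 2
G(5): splits (0,2):0^1=1 (0,1):0^1=1 (0,0):0^0=0 -> mex({0, 1}) = 2
G(6) = mex({1}) = 0
G(7) = mex({0, 1, 2}) = 3
G(8) = mex({0, 1, 2}) = 3
G(9) = mex({0, 2}) = 1
G(10) = mex({0, 2, 3}) = 1
G(11) = mex({0, 3}) = 1
G(12) = mex({1, 3}) = 0
G(13) = mex({0, 1, 2, 3}) = 4
G(14) = mex({0, 1, 2}) = 3
G(15) = mex({0, 1, 2}) = 3
G(16) = mex({0, 1, 2, 4}) = 3
G(17) = mex({0, 1, 3, 4}) = 2
G(18) = mex({0, 1, 3, 4}) = 2
G(19) = mex({0, 1, 3, 5}) = 2
G(20) = mex({0, 1, 2, 3, 5}) = 4
G(21) = mex({0, 1, 2, 3, 5}) = 4
G(22) = mex({1, 2, 6}) = 0
G(23) = mex({0, 1, 2, 3, 4, 6}) = 5
G(24) = mex({0, 1, 2, 3, 4}) = 5
G(25) = mex({0, 1, 3, 4, 7}) = 2
G(26) = mex({0, 1, 3, 4, 5, 7}) = 2
G(27) = mex({0, 1, 3, 5}) = 2
G(28) = mex({0, 1, 2, 5}) = 3
G(29) = mex({0, 1, 2, 4, 5, 6}) = 3
G(30) = mex({1, 2, 4, 6}) = 0
G(31) = mex({0, 1, 2, 3, 4, 6}) = 5
G(32) = mex({1, 2, 3, 4, 7}) = 0
G(33) = mex({0, 3, 7}) = 1
G(34) = mex({0, 2, 3, 5, 7}) = 1
G(35) = mex({0, 2, 3, 5, 6}) = 1
G(36) = mex({0, 1, 2, 5, 6}) = 3
G(37) = mex({0, 1, 2, 4, 5, 6}) = 3
G(38) = mex({0, 1, 2, 4}) = 3
G(39) = mex({0, 1, 2, 3, 4, 7}) = 5
G(40) = mex({0, 1, 2, 3, 4, 5, 7}) = 6
G(41) = mex({0, 1, 2, 3, 5, 7}) = 4
G(42) = mex({0, 1, 2, 3, 5, 6, 7}) = 4
G(43) = mex({0, 2, 3, 5, 6}) = 1
G(44) = mex({1, 2, 3, 4, 5, 6}) = 0
G(45) = mex({0, 1, 2, 3, 4, 6, 7}) = 5
G(46) = mex({0, 1, 2, 3, 4, 7}) = 5
G(47) = mex({0, 1, 2, 3, 4, 5, 7}) = 6
Therefore G(47) = 6.

6


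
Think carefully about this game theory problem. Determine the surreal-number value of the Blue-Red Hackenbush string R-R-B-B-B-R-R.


Edges (from ground): R-R-B-B-B-R-R
By Berlekamp's sign-expansion rule, a Blue-Red Hackenbush stalk has the value of the surreal number whose sign sequence is the edge sequence with B -> + and R -> -.
Sign sequence: --+++--
Trace the sign expansion in the surreal number tree, starting from 0:
Edge 1: R (sign -) -> bounds (-inf, 0), value = -1
Edge 2: R (sign -) -> bounds (-inf, -1), value = -2
Edge 3: B (sign +) -> bounds (-2, -1), value = -3/2
Edge 4: B (sign +) -> bounds (-3/2, -1), value = -5/4
Edge 5: B (sign +) -> bounds (-5/4, -1), value = -9/8
Edge 6: R (sign -) -> bounds (-5/4, -9/8), value = -19/16
Edge 7: R (sign -) -> bounds (-5/4, -19/16), value = -39/32
Game value = -39/32

-39/32


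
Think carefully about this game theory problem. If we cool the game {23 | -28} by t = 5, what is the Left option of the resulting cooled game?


Original game: {23 | -28} (a switch {a | b} with a > b).
Cooling by t (for t below the temperature (a - b)/2 = 51/2) taxes each move by t: {a | b} cooled by t is {a - t | b + t}.
Cooling amount: t = 5
Cooled Left option: 23 - 5 = 18
Cooled Right option: -28 + 5 = -23
Cooled game: {18 | -23}
Left option = 18

18


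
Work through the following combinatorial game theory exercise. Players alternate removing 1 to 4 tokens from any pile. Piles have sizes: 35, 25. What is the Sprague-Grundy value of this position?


Subtraction set: {1, 2, 3, 4}
For this subtraction set, G(n) = n mod 5 (period = max + 1 = 5).
Pile 1 (size 35): G(35) = 35 mod 5 = 0
Pile 2 (size 25): G(25) = 25 mod 5 = 0
Total Grundy value = XOR of all: 0 XOR 0 = 0

0


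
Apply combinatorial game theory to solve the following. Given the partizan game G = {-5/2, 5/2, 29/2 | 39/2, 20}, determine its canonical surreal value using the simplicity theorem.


Left options: {-5/2, 5/2, 29/2}, max = 29/2
Right options: {39/2, 20}, min = 39/2
All options are numbers and max(Left) < min(Right), so by the simplicity theorem the value is the simplest (earliest-born) number strictly between 29/2 and 39/2.
Integers 15 through 19 all lie strictly between 29/2 and 39/2.
Among integers, the simplest (lowest birthday = smallest |n|; 0 is born on day 0, +-n on day n) is 15.
No non-integer in the interval can be simpler: if x is a non-integer in the interval, then floor(x) or ceil(x) also lies in the interval (the interval contains an integer), and both are proper prefixes of x's sign expansion, i.e. born earlier. So the game value is 15.
Game value = 15

15


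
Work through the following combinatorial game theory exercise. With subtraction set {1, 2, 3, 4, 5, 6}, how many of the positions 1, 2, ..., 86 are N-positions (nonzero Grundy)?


Subtraction set S = {1, 2, 3, 4, 5, 6}, so G(n) = n mod 7.
G(n) = 0 when n is a multiple of 7.
Multiples of 7 in [1, 86]: 12
N-positions (nonzero Grundy) = 86 - 12 = 74

74


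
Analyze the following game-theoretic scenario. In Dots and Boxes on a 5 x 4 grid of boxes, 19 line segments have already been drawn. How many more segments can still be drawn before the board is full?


Grid: 5 x 4 boxes, i.e. 6 rows and 5 columns of dots.
Horizontal edges: (rows + 1) * cols = 6 * 4 = 24
Vertical edges: rows * (cols + 1) = 5 * 5 = 25
Total edges: 24 + 25 = 49
Edges drawn: 19
Remaining: 49 - 19 = 30

30


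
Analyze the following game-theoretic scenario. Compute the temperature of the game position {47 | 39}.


The game is {47 | 39}, a switch {a | b} with numbers a > b.
Cooling {a | b} by t gives {a - t | b + t}, which stops being hot when a - t = b + t, i.e. at t = (a - b)/2. So the temperature of a switch is (a - b)/2.
Temperature = (Left option - Right option) / 2
= (47 - (39)) / 2
= 8 / 2
= 4

4


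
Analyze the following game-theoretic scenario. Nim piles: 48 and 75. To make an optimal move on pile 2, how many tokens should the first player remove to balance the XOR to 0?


Piles: 48 and 75
Current XOR: 48 XOR 75 = 123 (non-zero, so this is an N-position).
To make the XOR zero, we need to find a move that balances the piles.
For pile 2 (size 75): target = 75 XOR 123 = 48
We reduce pile 2 from 75 to 48.
Tokens removed: 75 - 48 = 27
Verification: 48 XOR 48 = 0

27


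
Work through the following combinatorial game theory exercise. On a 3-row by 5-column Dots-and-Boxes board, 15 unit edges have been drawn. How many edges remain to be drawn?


Grid: 3 x 5 boxes, i.e. 4 rows and 6 columns of dots.
Horizontal edges: (rows + 1) * cols = 4 * 5 = 20
Vertical edges: rows * (cols + 1) = 3 * 6 = 18
Total edges: 20 + 18 = 38
Edges drawn: 15
Remaining: 38 - 15 = 23

23


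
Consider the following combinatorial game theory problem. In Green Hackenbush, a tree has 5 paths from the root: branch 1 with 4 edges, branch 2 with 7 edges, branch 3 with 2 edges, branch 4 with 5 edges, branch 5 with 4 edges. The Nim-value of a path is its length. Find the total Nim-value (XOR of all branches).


The tree has 5 branches from the ground vertex.
In Green Hackenbush, the Nim-value of a simple path of length k is k.
Branch 1: length 4, Nim-value = 4
Branch 2: length 7, Nim-value = 7
Branch 3: length 2, Nim-value = 2
Branch 4: length 5, Nim-value = 5
Branch 5: length 4, Nim-value = 4
Total Nim-value = XOR of all branch values:
0 XOR 4 = 4
4 XOR 7 = 3
3 XOR 2 = 1
1 XOR 5 = 4
4 XOR 4 = 0
Nim-value of the tree = 0

0


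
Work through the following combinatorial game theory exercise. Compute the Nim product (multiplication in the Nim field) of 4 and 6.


Nim multiplication is bilinear over XOR: (u XOR v) * w = (u*w) XOR (v*w).
So we split each operand into its bit components and XOR the pairwise Nim products.
4 = 4 (as XOR of powers of 2).
6 = 2 + 4 (as XOR of powers of 2).
Using the standard Nim-product table on single bits:
  2*2 = 3,   2*4 = 8,   2*8 = 12,
  4*4 = 6,   4*8 = 11,  8*8 = 13,
and  1*x = x (identity), k*l = l*k (commutative).
Pairwise Nim products:
  4 * 2 = 8
  4 * 4 = 6
XOR them: 8 XOR 6 = 14.
Result: 4 * 6 = 14 (in Nim).

14


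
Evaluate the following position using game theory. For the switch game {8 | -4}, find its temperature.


The game is {8 | -4}, a switch {a | b} with numbers a > b.
Cooling {a | b} by t gives {a - t | b + t}, which stops being hot when a - t = b + t, i.e. at t = (a - b)/2. So the temperature of a switch is (a - b)/2.
Temperature = (Left option - Right option) / 2
= (8 - (-4)) / 2
= 12 / 2
= 6

6


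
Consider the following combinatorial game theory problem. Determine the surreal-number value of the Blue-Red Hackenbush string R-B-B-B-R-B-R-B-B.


Edges (from ground): R-B-B-B-R-B-R-B-B
By Berlekamp's sign-expansion rule, a Blue-Red Hackenbush stalk has the value of the surreal number whose sign sequence is the edge sequence with B -> + and R -> -.
Sign sequence: -+++-+-++
Trace the sign expansion in the surreal number tree, starting from 0:
Edge 1: R (sign -) -> bounds (-inf, 0), value = -1
Edge 2: B (sign +) -> bounds (-1, 0), value = -1/2
Edge 3: B (sign +) -> bounds (-1/2, 0), value = -1/4
Edge 4: B (sign +) -> bounds (-1/4, 0), value = -1/8
Edge 5: R (sign -) -> bounds (-1/4, -1/8), value = -3/16
Edge 6: B (sign +) -> bounds (-3/16, -1/8), value = -5/32
Edge 7: R (sign -) -> bounds (-3/16, -5/32), value = -11/64
Edge 8: B (sign +) -> bounds (-11/64, -5/32), value = -21/128
Edge 9: B (sign +) -> bounds (-21/128, -5/32), value = -41/256
Game value = -41/256

-41/256


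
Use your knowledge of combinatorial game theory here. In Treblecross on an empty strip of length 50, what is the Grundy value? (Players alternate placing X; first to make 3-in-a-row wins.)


Treblecross: place X on empty cells; 3-in-a-row wins.
Playing within two cells of an existing X lets the opponent win at once, so sensible play treats the cells i-2..i+2 around each X as dead. The player left with no safe cell loses, so this is a normal-play take-away game on strips of safe cells.
Placing X at cell i (0-indexed) of a strip of k safe cells leaves independent strips of sizes max(0, i-2) and max(0, k-i-3). Hence G(k) = mex{ G(max(0,i-2)) XOR G(max(0,k-i-3)) : 0 <= i < k }, with G(0) = 0.
G(1): splits (0,0):0^0=0 -> mex({0}) = 1
G(2): splits (0,0):0^0=0 -> mex({0}) = 1
G(3): splits (0,0):0^0=0 -> mex({0}) = 1
G(4): splits (0,1):0^1=1 (0,0):0^0=0 -> mex({0, 1}) = 2
G(5): splits (0,2):0^1=1 (0,1):0^1=1 (0,0):0^0=0 -> mex({0, 1}) = 2
G(6) = mex({1}) = 0
G(7) = mex({0, 1, 2}) = 3
G(8) = mex({0, 1, 2}) = 3
G(9) = mex({0, 2}) = 1
G(10) = mex({0, 2, 3}) = 1
G(11) = mex({0, 3}) = 1
G(12) = mex({1, 3}) = 0
G(13) = mex({0, 1, 2, 3}) = 4
G(14) = mex({0, 1, 2}) = 3
G(15) = mex({0, 1, 2}) = 3
G(16) = mex({0, 1, 2, 4}) = 3
G(17) = mex({0, 1, 3, 4}) = 2
G(18) = mex({0, 1, 3, 4}) = 2
G(19) = mex({0, 1, 3, 5}) = 2
G(20) = mex({0, 1, 2, 3, 5}) = 4
G(21) = mex({0, 1, 2, 3, 5}) = 4
G(22) = mex({1, 2, 6}) = 0
G(23) = mex({0, 1, 2, 3, 4, 6}) = 5
G(24) = mex({0, 1, 2, 3, 4}) = 5
G(25) = mex({0, 1, 3, 4, 7}) = 2
G(26) = mex({0, 1, 3, 4, 5, 7}) = 2
G(27) = mex({0, 1, 3, 5}) = 2
G(28) = mex({0, 1, 2, 5}) = 3
G(29) = mex({0, 1, 2, 4, 5, 6}) = 3
G(30) = mex({1, 2, 4, 6}) = 0
G(31) = mex({0, 1, 2, 3, 4, 6}) = 5
G(32) = mex({1, 2, 3, 4, 7}) = 0
G(33) = mex({0, 3, 7}) = 1
G(34) = mex({0, 2, 3, 5, 7}) = 1
G(35) = mex({0, 2, 3, 5, 6}) = 1
G(36) = mex({0, 1, 2, 5, 6}) = 3
G(37) = mex({0, 1, 2, 4, 5, 6}) = 3
G(38) = mex({0, 1, 2, 4}) = 3
G(39) = mex({0, 1, 2, 3, 4, 7}) = 5
G(40) = mex({0, 1, 2, 3, 4, 5, 7}) = 6
G(41) = mex({0, 1, 2, 3, 5, 7}) = 4
G(42) = mex({0, 1, 2, 3, 5, 6, 7}) = 4
G(43) = mex({0, 2, 3, 5, 6}) = 1
G(44) = mex({1, 2, 3, 4, 5, 6}) = 0
G(45) = mex({0, 1, 2, 3, 4, 6, 7}) = 5
G(46) = mex({0, 1, 2, 3, 4, 7}) = 5
G(47) = mex({0, 1, 2, 3, 4, 5, 7}) = 6
G(48) = mex({0, 1, 2, 3, 4, 5, 7}) = 6
G(49) = mex({0, 1, 3, 4, 5, 7}) = 2
G(50) = mex({0, 1, 2, 3, 4, 5, 6}) = 7
Therefore G(50) = 7.

7


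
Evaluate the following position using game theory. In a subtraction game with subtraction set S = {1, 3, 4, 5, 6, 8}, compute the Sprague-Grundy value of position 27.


The subtraction set is S = {1, 3, 4, 5, 6, 8}.
G(k) = mex{ G(k - s) : s in S, s <= k }. We compute iteratively: G(0) = 0.
G(1) = mex({0}) = 1
G(2) = mex({1}) = 0
G(3) = mex({0}) = 1
G(4) = mex({0, 1}) = 2
G(5) = mex({0, 1, 2}) = 3
G(6) = mex({0, 1, 3}) = 2
G(7) = mex({0, 1, 2}) = 3
G(8) = mex({0, 1, 2, 3}) = 4
G(9) = mex({1, 2, 3, 4}) = 0
G(10) = mex({0, 2, 3}) = 1
G(11) = mex({1, 2, 3, 4}) = 0
G(12) = mex({0, 2, 3, 4}) = 1
G(13) = mex({0, 1, 3, 4}) = 2
G(14) = mex({0, 1, 2, 4}) = 3
G(15) = mex({0, 1, 3}) = 2
G(16) = mex({0, 1, 2, 4}) = 3
Observe that G(9)..G(16) = 0, 1, 0, 1, 2, 3, 2, 3 repeats G(0)..G(7) = 0, 1, 0, 1, 2, 3, 2, 3.
For k >= max(S) = 8, G(k) is determined by the previous 8 values G(k-8)..G(k-1); a window of 8 consecutive values has recurred shifted by 9, so by induction G(k + 9) = G(k) for all k >= 0: the sequence is periodic from the start with period 9.
One period: G(0..8) = 0, 1, 0, 1, 2, 3, 2, 3, 4.
27 mod 9 = 0, so G(27) = G(0) = 0.

0


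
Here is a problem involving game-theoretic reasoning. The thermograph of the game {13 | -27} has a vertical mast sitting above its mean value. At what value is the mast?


Game = {13 | -27}, a switch {a | b} with numbers a > b.
Its thermograph has left wall a - t and right wall b + t, which meet at t = (a - b)/2, where both equal (a + b)/2. So the mast (mean value) is at (a + b)/2.
Mean = (13 + (-27))/2 = -14/2 = -7

-7


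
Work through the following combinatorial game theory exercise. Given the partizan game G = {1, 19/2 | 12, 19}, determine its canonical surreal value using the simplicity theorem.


Left options: {1, 19/2}, max = 19/2
Right options: {12, 19}, min = 12
All options are numbers and max(Left) < min(Right), so by the simplicity theorem the value is the simplest (earliest-born) number strictly between 19/2 and 12.
Integers 10 through 11 all lie strictly between 19/2 and 12.
Among integers, the simplest (lowest birthday = smallest |n|; 0 is born on day 0, +-n on day n) is 10.
No non-integer in the interval can be simpler: if x is a non-integer in the interval, then floor(x) or ceil(x) also lies in the interval (the interval contains an integer), and both are proper prefixes of x's sign expansion, i.e. born earlier. So the game value is 10.
Game value = 10

10


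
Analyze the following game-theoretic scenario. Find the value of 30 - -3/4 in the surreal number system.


x = 30, y = -3/4
Converting to common denominator: 4
x = 120/4, y = -3/4
x - y = 30 - -3/4 = 123/4

123/4


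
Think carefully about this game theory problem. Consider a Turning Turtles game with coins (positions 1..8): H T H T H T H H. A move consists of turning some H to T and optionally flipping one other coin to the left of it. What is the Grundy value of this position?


Coins: H T H T H T H H
Key fact: a single head at position k behaves exactly like a Nim heap of size k (turning it to T and optionally flipping a coin at j < k corresponds to moving the heap from k to j, or to 0), and heads combine as a disjunctive sum (two heads at the same place would cancel, matching j XOR j = 0). So the Nim-value is the XOR of the 1-indexed positions of the heads.
Face-up positions (1-indexed): [1, 3, 5, 7, 8]
XOR 0 with 1: 0 XOR 1 = 1
XOR 1 with 3: 1 XOR 3 = 2
XOR 2 with 5: 2 XOR 5 = 7
XOR 7 with 7: 7 XOR 7 = 0
XOR 0 with 8: 0 XOR 8 = 8
Nim-value = 8

8


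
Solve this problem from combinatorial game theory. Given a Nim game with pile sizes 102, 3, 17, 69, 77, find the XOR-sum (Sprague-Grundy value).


We need the XOR (exclusive or) of all pile sizes.
After XOR-ing pile 1 (size 102): 0 XOR 102 = 102
After XOR-ing pile 2 (size 3): 102 XOR 3 = 101
After XOR-ing pile 3 (size 17): 101 XOR 17 = 116
After XOR-ing pile 4 (size 69): 116 XOR 69 = 49
After XOR-ing pile 5 (size 77): 49 XOR 77 = 124
The Nim-value of this position is 124.

124


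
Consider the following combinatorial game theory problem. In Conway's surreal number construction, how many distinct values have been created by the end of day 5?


Day 0: {|} = 0 is born. Count = 1.
Day n: the number of surreal numbers born by day n is 2^(n+1) - 1.
By day 0: 2^1 - 1 = 1
By day 1: 2^2 - 1 = 3
By day 2: 2^3 - 1 = 7
By day 3: 2^4 - 1 = 15
By day 4: 2^5 - 1 = 31
By day 5: 2^6 - 1 = 63
By day 5: 63 surreal numbers.

63


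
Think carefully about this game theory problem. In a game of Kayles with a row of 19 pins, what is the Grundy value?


Kayles: a move removes 1 or 2 adjacent pins from a contiguous row.
Removing pins from a row of k leaves two independent rows (a, b) with a + b = k - 1 (one pin) or a + b = k - 2 (two pins); an end removal gives a = 0.
By Sprague-Grundy, G(k) = mex{ G(a) XOR G(b) } over all these splits. G(0) = 0.
G(1): splits (0,0):0^0=0 -> mex({0}) = 1
G(2): splits (0,1):0^1=1 (0,0):0^0=0 -> mex({0, 1}) = 2
G(3): splits (0,2):0^2=2 (1,1):1^1=0 (0,1):0^1=1 -> mex({0, 1, 2}) = 3
G(4): splits (0,3):0^3=3 (1,2):1^2=3 (0,2):0^2=2 (1,1):1^1=0 -> mex({0, 2, 3}) = 1
G(5): splits (0,4):0^1=1 (1,3):1^3=2 (2,2):2^2=0 (0,3):0^3=3 (1,2):1^2=3 -> mex({0, 1, 2, 3}) = 4
G(6) = mex({0, 1, 2, 4}) = 3
G(7) = mex({0, 1, 3, 4, 5}) = 2
G(8) = mex({0, 2, 3, 5, 6}) = 1
G(9) = mex({0, 1, 2, 3, 6, 7}) = 4
G(10) = mex({0, 1, 3, 4, 5, 7}) = 2
G(11) = mex({0, 1, 2, 3, 4, 5}) = 6
G(12) = mex({0, 1, 2, 3, 5, 6, 7}) = 4
G(13) = mex({0, 2, 3, 4, 6, 7}) = 1
G(14) = mex({0, 1, 4, 5, 6, 7}) = 2
G(15) = mex({0, 1, 2, 3, 4, 5, 6}) = 7
G(16) = mex({0, 2, 3, 5, 6, 7}) = 1
G(17) = mex({0, 1, 2, 3, 5, 6, 7}) = 4
G(18) = mex({0, 1, 2, 4, 5, 6}) = 3
G(19) = mex({0, 1, 3, 4, 5, 7}) = 2
Therefore G(19) = 2.

2


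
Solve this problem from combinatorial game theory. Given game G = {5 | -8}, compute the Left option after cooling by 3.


Original game: {5 | -8} (a switch {a | b} with a > b).
Cooling by t (for t below the temperature (a - b)/2 = 13/2) taxes each move by t: {a | b} cooled by t is {a - t | b + t}.
Cooling amount: t = 3
Cooled Left option: 5 - 3 = 2
Cooled Right option: -8 + 3 = -5
Cooled game: {2 | -5}
Left option = 2

2


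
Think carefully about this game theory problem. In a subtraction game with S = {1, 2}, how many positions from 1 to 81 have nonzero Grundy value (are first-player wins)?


Subtraction set S = {1, 2}, so G(n) = n mod 3.
G(n) = 0 when n is a multiple of 3.
Multiples of 3 in [1, 81]: 27
N-positions (nonzero Grundy) = 81 - 27 = 54

54


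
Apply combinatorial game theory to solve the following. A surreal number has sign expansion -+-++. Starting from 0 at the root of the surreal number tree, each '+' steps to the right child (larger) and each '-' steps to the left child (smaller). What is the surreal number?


Sign expansion: -+-++
Rule: track bounds (lo, hi), initially (-inf, +inf). On '+', the current value becomes lo and we move to the simplest number in (value, hi): value + 1 if hi = +inf, otherwise the midpoint (value + hi)/2. On '-', the current value becomes hi and we move to value - 1 if lo = -inf, otherwise the midpoint (lo + value)/2.
Start at 0.
Step 1: sign = -, move left. Bounds: (-inf, 0). Value = -1
Step 2: sign = +, move right. Bounds: (-1, 0). Value = -1/2
Step 3: sign = -, move left. Bounds: (-1, -1/2). Value = -3/4
Step 4: sign = +, move right. Bounds: (-3/4, -1/2). Value = -5/8
Step 5: sign = +, move right. Bounds: (-5/8, -1/2). Value = -9/16
The surreal number with sign expansion -+-++ is -9/16.

-9/16


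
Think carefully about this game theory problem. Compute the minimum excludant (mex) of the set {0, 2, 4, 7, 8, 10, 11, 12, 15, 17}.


Set = {0, 2, 4, 7, 8, 10, 11, 12, 15, 17}
0 is in the set.
1 is NOT in the set. This is the mex.
mex = 1

1


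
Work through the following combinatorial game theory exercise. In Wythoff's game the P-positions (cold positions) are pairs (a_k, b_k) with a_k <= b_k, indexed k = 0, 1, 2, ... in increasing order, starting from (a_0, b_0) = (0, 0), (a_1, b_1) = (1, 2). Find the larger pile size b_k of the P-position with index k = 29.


By Wythoff's theorem, a_k = floor(k * phi) and b_k = floor(k * phi^2) = a_k + k, where phi = (1 + sqrt(5))/2 is the golden ratio.
phi = (1 + sqrt(5))/2 = 1.618034
phi^2 = phi + 1 = 2.618034
k = 29
k * phi^2 = 29 * 2.618034 = 75.922986
b_29 = floor(k * phi^2) = 75 (check: a_29 + k = 46 + 29 = 75)

75


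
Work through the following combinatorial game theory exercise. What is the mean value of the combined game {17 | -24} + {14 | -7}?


G1 = {17 | -24}, G2 = {14 | -7}
Each is a switch {a | b} with numbers a > b; its mean value is (a + b)/2, and mean value is additive over game sums: m(G1 + G2) = m(G1) + m(G2).
Mean of G1 = (17 + (-24))/2 = -7/2 = -7/2
Mean of G2 = (14 + (-7))/2 = 7/2 = 7/2
Mean of G1 + G2 = -7/2 + 7/2 = 0

0


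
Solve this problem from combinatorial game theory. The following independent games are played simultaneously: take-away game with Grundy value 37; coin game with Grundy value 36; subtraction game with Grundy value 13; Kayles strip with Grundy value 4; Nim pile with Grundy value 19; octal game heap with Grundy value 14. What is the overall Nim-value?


By the Sprague-Grundy theorem, the Grundy value of a sum of games is the XOR of individual Grundy values.
take-away game: Grundy value = 37. Running XOR: 0 XOR 37 = 37
coin game: Grundy value = 36. Running XOR: 37 XOR 36 = 1
subtraction game: Grundy value = 13. Running XOR: 1 XOR 13 = 12
Kayles strip: Grundy value = 4. Running XOR: 12 XOR 4 = 8
Nim pile: Grundy value = 19. Running XOR: 8 XOR 19 = 27
octal game heap: Grundy value = 14. Running XOR: 27 XOR 14 = 21
The combined Grundy value is 21.

21


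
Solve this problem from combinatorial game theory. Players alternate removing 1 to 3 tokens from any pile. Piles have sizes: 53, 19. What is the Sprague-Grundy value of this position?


Subtraction set: {1, 2, 3}
For this subtraction set, G(n) = n mod 4 (period = max + 1 = 4).
Pile 1 (size 53): G(53) = 53 mod 4 = 1
Pile 2 (size 19): G(19) = 19 mod 4 = 3
Total Grundy value = XOR of all: 1 XOR 3 = 2

2


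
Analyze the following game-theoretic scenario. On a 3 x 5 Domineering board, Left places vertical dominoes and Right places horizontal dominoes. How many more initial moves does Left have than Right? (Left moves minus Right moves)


Board is 3 x 5 (rows x cols).
Left (vertical) placements: (rows-1) * cols = 2 * 5 = 10
Right (horizontal) placements: rows * (cols-1) = 3 * 4 = 12
Advantage = Left - Right = 10 - 12 = -2

-2


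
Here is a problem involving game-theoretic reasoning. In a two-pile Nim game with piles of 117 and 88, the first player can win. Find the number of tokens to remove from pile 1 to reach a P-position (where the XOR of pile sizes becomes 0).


Piles: 117 and 88
Current XOR: 117 XOR 88 = 45 (non-zero, so this is an N-position).
To make the XOR zero, we need to find a move that balances the piles.
For pile 1 (size 117): target = 117 XOR 45 = 88
We reduce pile 1 from 117 to 88.
Tokens removed: 117 - 88 = 29
Verification: 88 XOR 88 = 0

29


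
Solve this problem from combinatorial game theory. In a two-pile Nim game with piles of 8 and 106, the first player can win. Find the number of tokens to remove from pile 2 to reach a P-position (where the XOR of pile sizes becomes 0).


Piles: 8 and 106
Current XOR: 8 XOR 106 = 98 (non-zero, so this is an N-position).
To make the XOR zero, we need to find a move that balances the piles.
For pile 2 (size 106): target = 106 XOR 98 = 8
We reduce pile 2 from 106 to 8.
Tokens removed: 106 - 8 = 98
Verification: 8 XOR 8 = 0

98


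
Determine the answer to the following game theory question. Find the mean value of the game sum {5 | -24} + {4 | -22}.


G1 = {5 | -24}, G2 = {4 | -22}
Each is a switch {a | b} with numbers a > b; its mean value is (a + b)/2, and mean value is additive over game sums: m(G1 + G2) = m(G1) + m(G2).
Mean of G1 = (5 + (-24))/2 = -19/2 = -19/2
Mean of G2 = (4 + (-22))/2 = -18/2 = -9
Mean of G1 + G2 = -19/2 + -9 = -37/2

-37/2


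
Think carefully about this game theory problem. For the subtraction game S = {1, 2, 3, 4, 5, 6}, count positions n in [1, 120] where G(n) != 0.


Subtraction set S = {1, 2, 3, 4, 5, 6}, so G(n) = n mod 7.
G(n) = 0 when n is a multiple of 7.
Multiples of 7 in [1, 120]: 17
N-positions (nonzero Grundy) = 120 - 17 = 103

103


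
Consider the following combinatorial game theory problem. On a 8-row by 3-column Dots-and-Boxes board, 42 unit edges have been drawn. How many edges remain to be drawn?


Grid: 8 x 3 boxes, i.e. 9 rows and 4 columns of dots.
Horizontal edges: (rows + 1) * cols = 9 * 3 = 27
Vertical edges: rows * (cols + 1) = 8 * 4 = 32
Total edges: 27 + 32 = 59
Edges drawn: 42
Remaining: 59 - 42 = 17

17


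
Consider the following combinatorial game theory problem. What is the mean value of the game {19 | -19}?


Game = {19 | -19}, a switch {a | b} with numbers a > b.
Its thermograph has left wall a - t and right wall b + t, which meet at t = (a - b)/2, where both equal (a + b)/2. So the mast (mean value) is at (a + b)/2.
Mean = (19 + (-19))/2 = 0/2 = 0

0


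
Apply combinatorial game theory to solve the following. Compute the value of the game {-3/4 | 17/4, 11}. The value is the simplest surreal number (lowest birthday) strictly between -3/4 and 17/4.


Left options: {-3/4}, max = -3/4
Right options: {17/4, 11}, min = 17/4
All options are numbers and max(Left) < min(Right), so by the simplicity theorem the value is the simplest (earliest-born) number strictly between -3/4 and 17/4.
Integers 0 through 4 all lie strictly between -3/4 and 17/4.
Among integers, the simplest (lowest birthday = smallest |n|; 0 is born on day 0, +-n on day n) is 0.
No non-integer in the interval can be simpler: if x is a non-integer in the interval, then floor(x) or ceil(x) also lies in the interval (the interval contains an integer), and both are proper prefixes of x's sign expansion, i.e. born earlier. So the game value is 0.
Game value = 0

0


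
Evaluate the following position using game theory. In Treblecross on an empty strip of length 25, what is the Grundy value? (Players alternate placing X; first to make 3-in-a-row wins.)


Treblecross: place X on empty cells; 3-in-a-row wins.
Playing within two cells of an existing X lets the opponent win at once, so sensible play treats the cells i-2..i+2 around each X as dead. The player left with no safe cell loses, so this is a normal-play take-away game on strips of safe cells.
Placing X at cell i (0-indexed) of a strip of k safe cells leaves independent strips of sizes max(0, i-2) and max(0, k-i-3). Hence G(k) = mex{ G(max(0,i-2)) XOR G(max(0,k-i-3)) : 0 <= i < k }, with G(0) = 0.
G(1): splits (0,0):0^0=0 -> mex({0}) = 1
G(2): splits (0,0):0^0=0 -> mex({0}) = 1
G(3): splits (0,0):0^0=0 -> mex({0}) = 1
G(4): splits (0,1):0^1=1 (0,0):0^0=0 -> mex({0, 1}) = 2
G(5): splits (0,2):0^1=1 (0,1):0^1=1 (0,0):0^0=0 -> mex({0, 1}) = 2
G(6) = mex({1}) = 0
G(7) = mex({0, 1, 2}) = 3
G(8) = mex({0, 1, 2}) = 3
G(9) = mex({0, 2}) = 1
G(10) = mex({0, 2, 3}) = 1
G(11) = mex({0, 3}) = 1
G(12) = mex({1, 3}) = 0
G(13) = mex({0, 1, 2, 3}) = 4
G(14) = mex({0, 1, 2}) = 3
G(15) = mex({0, 1, 2}) = 3
G(16) = mex({0, 1, 2, 4}) = 3
G(17) = mex({0, 1, 3, 4}) = 2
G(18) = mex({0, 1, 3, 4}) = 2
G(19) = mex({0, 1, 3, 5}) = 2
G(20) = mex({0, 1, 2, 3, 5}) = 4
G(21) = mex({0, 1, 2, 3, 5}) = 4
G(22) = mex({1, 2, 6}) = 0
G(23) = mex({0, 1, 2, 3, 4, 6}) = 5
G(24) = mex({0, 1, 2, 3, 4}) = 5
G(25) = mex({0, 1, 3, 4, 7}) = 2
Therefore G(25) = 2.

2


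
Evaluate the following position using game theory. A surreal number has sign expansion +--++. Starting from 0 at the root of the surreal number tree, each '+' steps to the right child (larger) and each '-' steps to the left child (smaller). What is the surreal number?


Sign expansion: +--++
Rule: track bounds (lo, hi), initially (-inf, +inf). On '+', the current value becomes lo and we move to the simplest number in (value, hi): value + 1 if hi = +inf, otherwise the midpoint (value + hi)/2. On '-', the current value becomes hi and we move to value - 1 if lo = -inf, otherwise the midpoint (lo + value)/2.
Start at 0.
Step 1: sign = +, move right. Bounds: (0, +inf). Value = 1
Step 2: sign = -, move left. Bounds: (0, 1). Value = 1/2
Step 3: sign = -, move left. Bounds: (0, 1/2). Value = 1/4
Step 4: sign = +, move right. Bounds: (1/4, 1/2). Value = 3/8
Step 5: sign = +, move right. Bounds: (3/8, 1/2). Value = 7/16
The surreal number with sign expansion +--++ is 7/16.

7/16
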